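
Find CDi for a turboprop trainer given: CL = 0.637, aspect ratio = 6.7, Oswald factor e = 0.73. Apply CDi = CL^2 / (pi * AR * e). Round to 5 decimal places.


Step 1: CL^2 = 0.637^2 = 0.405769
Step 2: pi * AR * e = 3.14159 * 6.7 * 0.73 = 15.36553
Step 3: CDi = 0.405769 / 15.36553 = 0.02641

0.02641


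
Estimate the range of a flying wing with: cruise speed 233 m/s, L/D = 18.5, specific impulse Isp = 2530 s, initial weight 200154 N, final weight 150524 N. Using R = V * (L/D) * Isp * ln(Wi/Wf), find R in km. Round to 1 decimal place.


Step 1: Coefficient = V * (L/D) * Isp = 233 * 18.5 * 2530 = 10905565.0 m
Step 2: Wi/Wf = 200154 / 150524 = 1.329715
Step 3: ln(1.329715) = 0.284965
Step 4: R = 10905565.0 * 0.284965 = 3107699.2 m = 3107.7 km

3107.7


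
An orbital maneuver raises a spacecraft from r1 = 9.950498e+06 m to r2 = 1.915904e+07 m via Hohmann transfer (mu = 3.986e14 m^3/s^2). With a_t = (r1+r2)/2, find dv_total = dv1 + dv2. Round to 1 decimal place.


Step 1: Transfer semi-major axis a_t = (9.950498e+06 + 1.915904e+07) / 2 = 1.455477e+07 m
Step 2: v1 (circular at r1) = sqrt(mu/r1) = 6329.16 m/s
Step 3: v_t1 = sqrt(mu*(2/r1 - 1/a_t)) = 7261.57 m/s
Step 4: dv1 = |7261.57 - 6329.16| = 932.41 m/s
Step 5: v2 (circular at r2) = 4561.23 m/s, v_t2 = 3771.39 m/s
Step 6: dv2 = |4561.23 - 3771.39| = 789.84 m/s
Step 7: Total delta-v = 932.41 + 789.84 = 1722.2 m/s

1722.2


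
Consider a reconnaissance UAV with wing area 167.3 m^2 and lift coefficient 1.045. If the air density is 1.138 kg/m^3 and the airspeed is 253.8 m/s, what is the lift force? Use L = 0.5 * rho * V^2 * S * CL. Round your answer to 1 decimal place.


Step 1: Calculate dynamic pressure q = 0.5 * 1.138 * 253.8^2 = 0.5 * 1.138 * 64414.44 = 36651.8164 Pa
Step 2: Multiply by wing area and lift coefficient: L = 36651.8164 * 167.3 * 1.045
Step 3: L = 6131848.877 * 1.045 = 6407782.1 N

6407782.1


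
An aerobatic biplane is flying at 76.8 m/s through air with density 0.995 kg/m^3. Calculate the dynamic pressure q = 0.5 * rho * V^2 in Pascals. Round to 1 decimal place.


Step 1: V^2 = 76.8^2 = 5898.24
Step 2: q = 0.5 * 0.995 * 5898.24
Step 3: q = 2934.4 Pa

2934.4


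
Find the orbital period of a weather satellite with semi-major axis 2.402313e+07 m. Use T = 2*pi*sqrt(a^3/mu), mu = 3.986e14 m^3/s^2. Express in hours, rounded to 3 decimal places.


Step 1: a^3 / mu = 1.386401e+22 / 3.986e14 = 3.478175e+07
Step 2: sqrt(3.478175e+07) = 5897.6058 s
Step 3: T = 2*pi * 5897.6058 = 37055.75 s
Step 4: T in hours = 37055.75 / 3600 = 10.293 hours

10.293


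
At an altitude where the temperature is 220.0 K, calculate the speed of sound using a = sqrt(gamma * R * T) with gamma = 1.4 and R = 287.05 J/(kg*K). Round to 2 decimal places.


Step 1: gamma * R * T = 1.4 * 287.05 * 220.0 = 88411.4
Step 2: a = sqrt(88411.4) = 297.34 m/s

297.34


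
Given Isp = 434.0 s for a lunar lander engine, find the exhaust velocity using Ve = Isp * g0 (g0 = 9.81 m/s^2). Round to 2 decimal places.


Step 1: Ve = Isp * g0 = 434.0 * 9.81
Step 2: Ve = 4257.54 m/s

4257.54


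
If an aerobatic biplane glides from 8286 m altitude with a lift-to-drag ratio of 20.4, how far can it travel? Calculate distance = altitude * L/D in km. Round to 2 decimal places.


Step 1: Glide distance = altitude * L/D = 8286 * 20.4 = 169034.4 m
Step 2: Convert to km: 169034.4 / 1000 = 169.03 km

169.03


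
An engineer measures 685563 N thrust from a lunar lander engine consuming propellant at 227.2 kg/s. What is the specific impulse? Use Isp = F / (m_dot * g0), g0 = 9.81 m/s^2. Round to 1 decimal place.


Step 1: m_dot * g0 = 227.2 * 9.81 = 2228.83
Step 2: Isp = 685563 / 2228.83 = 307.6 s

307.6


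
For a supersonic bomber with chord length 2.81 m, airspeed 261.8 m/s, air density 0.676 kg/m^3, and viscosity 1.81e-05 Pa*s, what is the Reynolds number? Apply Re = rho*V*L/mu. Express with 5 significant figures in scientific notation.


Step 1: Numerator = rho * V * L = 0.676 * 261.8 * 2.81 = 497.304808
Step 2: Re = 497.304808 / 1.81e-05
Step 3: Re = 2.7475e+07

2.7475e+07


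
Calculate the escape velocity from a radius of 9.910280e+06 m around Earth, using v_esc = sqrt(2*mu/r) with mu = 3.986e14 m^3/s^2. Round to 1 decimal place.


Step 1: 2*mu/r = 2 * 3.986e14 / 9.910280e+06 = 80441723.14
Step 2: v_esc = sqrt(80441723.14) = 8968.9 m/s

8968.9


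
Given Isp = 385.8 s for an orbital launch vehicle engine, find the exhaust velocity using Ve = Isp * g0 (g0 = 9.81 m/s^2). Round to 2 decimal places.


Step 1: Ve = Isp * g0 = 385.8 * 9.81
Step 2: Ve = 3784.70 m/s

3784.70


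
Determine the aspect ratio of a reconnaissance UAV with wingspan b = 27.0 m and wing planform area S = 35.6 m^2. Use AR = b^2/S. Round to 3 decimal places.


Step 1: b^2 = 27.0^2 = 729.0
Step 2: AR = 729.0 / 35.6 = 20.478

20.478


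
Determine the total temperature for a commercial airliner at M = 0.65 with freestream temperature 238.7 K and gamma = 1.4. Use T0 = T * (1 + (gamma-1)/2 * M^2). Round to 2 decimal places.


Step 1: (gamma-1)/2 = 0.2
Step 2: M^2 = 0.4225
Step 3: 1 + 0.2 * 0.4225 = 1.0845
Step 4: T0 = 238.7 * 1.0845 = 258.87 K

258.87


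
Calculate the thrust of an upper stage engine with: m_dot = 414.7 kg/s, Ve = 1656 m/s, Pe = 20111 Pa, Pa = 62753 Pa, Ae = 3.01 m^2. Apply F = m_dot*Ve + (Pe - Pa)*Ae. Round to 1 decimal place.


Step 1: Momentum thrust = m_dot * Ve = 414.7 * 1656 = 686743.2 N
Step 2: Pressure thrust = (Pe - Pa) * Ae = (20111 - 62753) * 3.01 = -128352.42 N
Step 3: Total thrust F = 686743.2 + -128352.42 = 558390.8 N

558390.8


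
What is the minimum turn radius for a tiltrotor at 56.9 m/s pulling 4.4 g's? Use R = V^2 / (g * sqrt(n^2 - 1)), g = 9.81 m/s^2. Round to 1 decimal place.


Step 1: V^2 = 56.9^2 = 3237.61
Step 2: n^2 - 1 = 4.4^2 - 1 = 18.36
Step 3: sqrt(18.36) = 4.284857
Step 4: R = 3237.61 / (9.81 * 4.284857) = 77.0 m

77.0


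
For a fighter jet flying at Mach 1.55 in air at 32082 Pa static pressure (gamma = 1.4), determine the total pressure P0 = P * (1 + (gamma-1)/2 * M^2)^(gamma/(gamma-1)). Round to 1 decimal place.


Step 1: (gamma-1)/2 * M^2 = 0.2 * 2.4025 = 0.4805
Step 2: 1 + 0.4805 = 1.4805
Step 3: Exponent gamma/(gamma-1) = 3.5
Step 4: P0 = 32082 * 1.4805^3.5 = 126675.0 Pa

126675.0


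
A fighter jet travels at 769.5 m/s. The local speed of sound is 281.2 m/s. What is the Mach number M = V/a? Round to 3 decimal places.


Step 1: M = V / a = 769.5 / 281.2
Step 2: M = 2.736

2.736


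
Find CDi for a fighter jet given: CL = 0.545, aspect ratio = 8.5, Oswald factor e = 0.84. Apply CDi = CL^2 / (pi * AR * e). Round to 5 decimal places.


Step 1: CL^2 = 0.545^2 = 0.297025
Step 2: pi * AR * e = 3.14159 * 8.5 * 0.84 = 22.430972
Step 3: CDi = 0.297025 / 22.430972 = 0.01324

0.01324


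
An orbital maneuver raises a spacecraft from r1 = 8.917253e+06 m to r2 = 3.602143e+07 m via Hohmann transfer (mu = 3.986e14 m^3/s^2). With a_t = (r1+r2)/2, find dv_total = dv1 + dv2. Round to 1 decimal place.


Step 1: Transfer semi-major axis a_t = (8.917253e+06 + 3.602143e+07) / 2 = 2.246934e+07 m
Step 2: v1 (circular at r1) = sqrt(mu/r1) = 6685.8 m/s
Step 3: v_t1 = sqrt(mu*(2/r1 - 1/a_t)) = 8465.22 m/s
Step 4: dv1 = |8465.22 - 6685.8| = 1779.43 m/s
Step 5: v2 (circular at r2) = 3326.5 m/s, v_t2 = 2095.6 m/s
Step 6: dv2 = |3326.5 - 2095.6| = 1230.9 m/s
Step 7: Total delta-v = 1779.43 + 1230.9 = 3010.3 m/s

3010.3


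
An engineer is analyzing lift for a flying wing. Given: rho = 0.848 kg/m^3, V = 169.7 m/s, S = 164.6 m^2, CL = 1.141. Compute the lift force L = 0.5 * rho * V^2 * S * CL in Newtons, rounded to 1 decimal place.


Step 1: Calculate dynamic pressure q = 0.5 * 0.848 * 169.7^2 = 0.5 * 0.848 * 28798.09 = 12210.3902 Pa
Step 2: Multiply by wing area and lift coefficient: L = 12210.3902 * 164.6 * 1.141
Step 3: L = 2009830.2203 * 1.141 = 2293216.3 N

2293216.3


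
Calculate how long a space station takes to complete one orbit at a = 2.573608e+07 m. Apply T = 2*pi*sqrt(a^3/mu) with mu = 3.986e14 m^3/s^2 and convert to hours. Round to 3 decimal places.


Step 1: a^3 / mu = 1.704618e+22 / 3.986e14 = 4.276514e+07
Step 2: sqrt(4.276514e+07) = 6539.5061 s
Step 3: T = 2*pi * 6539.5061 = 41088.93 s
Step 4: T in hours = 41088.93 / 3600 = 11.414 hours

11.414


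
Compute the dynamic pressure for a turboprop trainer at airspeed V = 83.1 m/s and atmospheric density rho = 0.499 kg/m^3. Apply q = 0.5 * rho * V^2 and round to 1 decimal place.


Step 1: V^2 = 83.1^2 = 6905.61
Step 2: q = 0.5 * 0.499 * 6905.61
Step 3: q = 1722.9 Pa

1722.9


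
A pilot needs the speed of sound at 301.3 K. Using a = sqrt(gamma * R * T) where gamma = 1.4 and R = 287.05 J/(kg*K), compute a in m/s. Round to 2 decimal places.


Step 1: gamma * R * T = 1.4 * 287.05 * 301.3 = 121083.431
Step 2: a = sqrt(121083.431) = 347.97 m/s

347.97


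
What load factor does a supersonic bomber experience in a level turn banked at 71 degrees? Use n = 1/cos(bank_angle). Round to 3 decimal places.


Step 1: Convert 71 degrees to radians = 1.239184
Step 2: cos(71 deg) = 0.325568
Step 3: n = 1 / 0.325568 = 3.072

3.072


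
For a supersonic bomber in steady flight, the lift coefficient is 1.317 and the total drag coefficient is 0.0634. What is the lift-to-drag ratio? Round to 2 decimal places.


Step 1: L/D = CL / CD = 1.317 / 0.0634
Step 2: L/D = 20.77

20.77


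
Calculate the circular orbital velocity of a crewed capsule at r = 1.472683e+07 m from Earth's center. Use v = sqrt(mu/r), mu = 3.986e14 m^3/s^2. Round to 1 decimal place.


Step 1: mu / r = 3.986e14 / 1.472683e+07 = 27066245.7569
Step 2: v = sqrt(27066245.7569) = 5202.5 m/s

5202.5


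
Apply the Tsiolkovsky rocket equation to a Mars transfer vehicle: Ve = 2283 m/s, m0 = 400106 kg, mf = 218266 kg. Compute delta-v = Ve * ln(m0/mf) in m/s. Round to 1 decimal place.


Step 1: Mass ratio m0/mf = 400106 / 218266 = 1.833112
Step 2: ln(1.833112) = 0.606015
Step 3: delta-v = 2283 * 0.606015 = 1383.5 m/s

1383.5


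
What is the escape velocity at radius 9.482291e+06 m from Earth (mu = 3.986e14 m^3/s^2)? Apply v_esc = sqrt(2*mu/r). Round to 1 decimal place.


Step 1: 2*mu/r = 2 * 3.986e14 / 9.482291e+06 = 84072509.4811
Step 2: v_esc = sqrt(84072509.4811) = 9169.1 m/s

9169.1


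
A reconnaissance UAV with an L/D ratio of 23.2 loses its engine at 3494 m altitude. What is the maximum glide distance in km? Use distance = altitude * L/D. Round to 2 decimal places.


Step 1: Glide distance = altitude * L/D = 3494 * 23.2 = 81060.8 m
Step 2: Convert to km: 81060.8 / 1000 = 81.06 km

81.06


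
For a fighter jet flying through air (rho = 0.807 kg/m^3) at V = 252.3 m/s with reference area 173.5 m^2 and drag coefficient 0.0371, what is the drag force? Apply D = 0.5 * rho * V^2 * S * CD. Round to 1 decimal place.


Step 1: Dynamic pressure q = 0.5 * 0.807 * 252.3^2 = 25684.9095 Pa
Step 2: Drag D = q * S * CD = 25684.9095 * 173.5 * 0.0371
Step 3: D = 165329.9 N

165329.9


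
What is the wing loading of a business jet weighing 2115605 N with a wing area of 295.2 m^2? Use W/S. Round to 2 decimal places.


Step 1: Wing loading = W / S = 2115605 / 295.2
Step 2: Wing loading = 7166.68 N/m^2

7166.68


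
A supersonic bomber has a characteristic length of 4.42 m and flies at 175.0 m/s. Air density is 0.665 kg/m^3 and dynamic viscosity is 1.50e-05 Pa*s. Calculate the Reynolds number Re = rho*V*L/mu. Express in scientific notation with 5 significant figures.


Step 1: Numerator = rho * V * L = 0.665 * 175.0 * 4.42 = 514.3775
Step 2: Re = 514.3775 / 1.50e-05
Step 3: Re = 3.4292e+07

3.4292e+07


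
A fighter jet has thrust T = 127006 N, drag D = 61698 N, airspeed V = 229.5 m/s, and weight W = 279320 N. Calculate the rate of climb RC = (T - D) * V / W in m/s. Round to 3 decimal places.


Step 1: Excess thrust = T - D = 127006 - 61698 = 65308 N
Step 2: Excess power = 65308 * 229.5 = 14988186.0 W
Step 3: RC = 14988186.0 / 279320 = 53.660 m/s

53.660


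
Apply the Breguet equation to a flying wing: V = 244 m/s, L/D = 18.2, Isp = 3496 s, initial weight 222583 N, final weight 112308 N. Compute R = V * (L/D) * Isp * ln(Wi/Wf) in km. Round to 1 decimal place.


Step 1: Coefficient = V * (L/D) * Isp = 244 * 18.2 * 3496 = 15525036.8 m
Step 2: Wi/Wf = 222583 / 112308 = 1.981898
Step 3: ln(1.981898) = 0.684055
Step 4: R = 15525036.8 * 0.684055 = 10619978.6 m = 10620.0 km

10620.0


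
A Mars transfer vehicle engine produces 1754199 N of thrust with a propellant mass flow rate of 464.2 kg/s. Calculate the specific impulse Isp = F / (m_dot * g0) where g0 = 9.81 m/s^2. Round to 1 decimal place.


Step 1: m_dot * g0 = 464.2 * 9.81 = 4553.8
Step 2: Isp = 1754199 / 4553.8 = 385.2 s

385.2


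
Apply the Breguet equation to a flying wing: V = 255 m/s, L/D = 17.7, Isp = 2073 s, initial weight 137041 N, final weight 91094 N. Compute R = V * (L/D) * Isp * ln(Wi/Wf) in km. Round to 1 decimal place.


Step 1: Coefficient = V * (L/D) * Isp = 255 * 17.7 * 2073 = 9356485.5 m
Step 2: Wi/Wf = 137041 / 91094 = 1.504391
Step 3: ln(1.504391) = 0.408388
Step 4: R = 9356485.5 * 0.408388 = 3821078.4 m = 3821.1 km

3821.1


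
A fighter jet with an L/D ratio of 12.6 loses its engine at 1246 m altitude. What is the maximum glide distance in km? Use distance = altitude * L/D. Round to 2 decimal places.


Step 1: Glide distance = altitude * L/D = 1246 * 12.6 = 15699.6 m
Step 2: Convert to km: 15699.6 / 1000 = 15.70 km

15.70


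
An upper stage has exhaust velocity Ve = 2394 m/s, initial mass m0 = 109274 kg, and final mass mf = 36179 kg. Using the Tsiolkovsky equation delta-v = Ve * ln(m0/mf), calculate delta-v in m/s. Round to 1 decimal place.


Step 1: Mass ratio m0/mf = 109274 / 36179 = 3.020371
Step 2: ln(3.020371) = 1.10538
Step 3: delta-v = 2394 * 1.10538 = 2646.3 m/s

2646.3


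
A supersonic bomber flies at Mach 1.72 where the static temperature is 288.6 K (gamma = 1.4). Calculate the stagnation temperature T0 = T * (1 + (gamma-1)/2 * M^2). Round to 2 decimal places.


Step 1: (gamma-1)/2 = 0.2
Step 2: M^2 = 2.9584
Step 3: 1 + 0.2 * 2.9584 = 1.59168
Step 4: T0 = 288.6 * 1.59168 = 459.36 K

459.36


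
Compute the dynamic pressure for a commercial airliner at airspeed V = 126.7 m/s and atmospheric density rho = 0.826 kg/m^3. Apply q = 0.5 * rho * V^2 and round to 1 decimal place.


Step 1: V^2 = 126.7^2 = 16052.89
Step 2: q = 0.5 * 0.826 * 16052.89
Step 3: q = 6629.8 Pa

6629.8


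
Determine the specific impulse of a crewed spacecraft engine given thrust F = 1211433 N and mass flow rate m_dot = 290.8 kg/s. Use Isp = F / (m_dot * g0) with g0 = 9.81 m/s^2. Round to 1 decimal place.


Step 1: m_dot * g0 = 290.8 * 9.81 = 2852.75
Step 2: Isp = 1211433 / 2852.75 = 424.7 s

424.7


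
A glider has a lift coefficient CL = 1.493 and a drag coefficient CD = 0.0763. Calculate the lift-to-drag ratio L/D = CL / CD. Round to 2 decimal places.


Step 1: L/D = CL / CD = 1.493 / 0.0763
Step 2: L/D = 19.57

19.57


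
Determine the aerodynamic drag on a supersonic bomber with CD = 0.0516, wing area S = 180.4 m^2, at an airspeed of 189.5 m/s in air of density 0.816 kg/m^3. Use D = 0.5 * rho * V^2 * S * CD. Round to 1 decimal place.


Step 1: Dynamic pressure q = 0.5 * 0.816 * 189.5^2 = 14651.382 Pa
Step 2: Drag D = q * S * CD = 14651.382 * 180.4 * 0.0516
Step 3: D = 136384.4 N

136384.4


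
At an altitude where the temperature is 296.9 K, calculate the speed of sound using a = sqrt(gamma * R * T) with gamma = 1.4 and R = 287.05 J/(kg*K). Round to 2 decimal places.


Step 1: gamma * R * T = 1.4 * 287.05 * 296.9 = 119315.203
Step 2: a = sqrt(119315.203) = 345.42 m/s

345.42


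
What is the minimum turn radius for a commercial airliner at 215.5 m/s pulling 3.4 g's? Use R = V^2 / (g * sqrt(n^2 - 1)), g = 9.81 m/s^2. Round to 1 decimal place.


Step 1: V^2 = 215.5^2 = 46440.25
Step 2: n^2 - 1 = 3.4^2 - 1 = 10.56
Step 3: sqrt(10.56) = 3.249615
Step 4: R = 46440.25 / (9.81 * 3.249615) = 1456.8 m

1456.8


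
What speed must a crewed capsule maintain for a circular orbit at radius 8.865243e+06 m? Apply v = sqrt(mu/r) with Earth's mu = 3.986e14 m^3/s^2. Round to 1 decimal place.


Step 1: mu / r = 3.986e14 / 8.865243e+06 = 44962106.5097
Step 2: v = sqrt(44962106.5097) = 6705.4 m/s

6705.4


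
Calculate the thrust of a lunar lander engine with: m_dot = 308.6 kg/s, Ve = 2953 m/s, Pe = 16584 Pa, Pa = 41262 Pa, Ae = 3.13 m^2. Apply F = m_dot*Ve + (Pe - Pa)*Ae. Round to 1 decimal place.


Step 1: Momentum thrust = m_dot * Ve = 308.6 * 2953 = 911295.8 N
Step 2: Pressure thrust = (Pe - Pa) * Ae = (16584 - 41262) * 3.13 = -77242.14 N
Step 3: Total thrust F = 911295.8 + -77242.14 = 834053.7 N

834053.7


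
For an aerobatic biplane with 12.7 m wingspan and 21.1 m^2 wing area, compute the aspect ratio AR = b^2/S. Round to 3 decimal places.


Step 1: b^2 = 12.7^2 = 161.29
Step 2: AR = 161.29 / 21.1 = 7.644

7.644


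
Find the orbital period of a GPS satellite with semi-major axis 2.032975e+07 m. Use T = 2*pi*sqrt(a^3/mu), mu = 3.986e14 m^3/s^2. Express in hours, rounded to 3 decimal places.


Step 1: a^3 / mu = 8.402260e+21 / 3.986e14 = 2.107943e+07
Step 2: sqrt(2.107943e+07) = 4591.2338 s
Step 3: T = 2*pi * 4591.2338 = 28847.57 s
Step 4: T in hours = 28847.57 / 3600 = 8.013 hours

8.013


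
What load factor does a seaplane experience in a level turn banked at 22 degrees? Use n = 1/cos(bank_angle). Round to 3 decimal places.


Step 1: Convert 22 degrees to radians = 0.383972
Step 2: cos(22 deg) = 0.927184
Step 3: n = 1 / 0.927184 = 1.079

1.079


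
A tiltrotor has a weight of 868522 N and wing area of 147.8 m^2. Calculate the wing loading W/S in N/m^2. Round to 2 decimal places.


Step 1: Wing loading = W / S = 868522 / 147.8
Step 2: Wing loading = 5876.33 N/m^2

5876.33


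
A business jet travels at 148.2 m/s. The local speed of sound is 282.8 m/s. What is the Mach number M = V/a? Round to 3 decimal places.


Step 1: M = V / a = 148.2 / 282.8
Step 2: M = 0.524

0.524


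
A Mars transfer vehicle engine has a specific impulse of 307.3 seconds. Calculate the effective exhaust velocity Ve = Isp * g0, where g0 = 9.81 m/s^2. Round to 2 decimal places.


Step 1: Ve = Isp * g0 = 307.3 * 9.81
Step 2: Ve = 3014.61 m/s

3014.61


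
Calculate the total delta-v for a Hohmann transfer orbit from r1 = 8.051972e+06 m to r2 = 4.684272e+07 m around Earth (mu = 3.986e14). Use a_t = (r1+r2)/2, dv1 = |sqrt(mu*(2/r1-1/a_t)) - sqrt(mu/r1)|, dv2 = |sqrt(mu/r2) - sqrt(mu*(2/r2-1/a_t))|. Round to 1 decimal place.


Step 1: Transfer semi-major axis a_t = (8.051972e+06 + 4.684272e+07) / 2 = 2.744735e+07 m
Step 2: v1 (circular at r1) = sqrt(mu/r1) = 7035.87 m/s
Step 3: v_t1 = sqrt(mu*(2/r1 - 1/a_t)) = 9191.54 m/s
Step 4: dv1 = |9191.54 - 7035.87| = 2155.68 m/s
Step 5: v2 (circular at r2) = 2917.07 m/s, v_t2 = 1579.97 m/s
Step 6: dv2 = |2917.07 - 1579.97| = 1337.11 m/s
Step 7: Total delta-v = 2155.68 + 1337.11 = 3492.8 m/s

3492.8


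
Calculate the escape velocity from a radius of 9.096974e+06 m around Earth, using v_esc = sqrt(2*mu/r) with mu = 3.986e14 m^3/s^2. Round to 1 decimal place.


Step 1: 2*mu/r = 2 * 3.986e14 / 9.096974e+06 = 87633536.1627
Step 2: v_esc = sqrt(87633536.1627) = 9361.3 m/s

9361.3


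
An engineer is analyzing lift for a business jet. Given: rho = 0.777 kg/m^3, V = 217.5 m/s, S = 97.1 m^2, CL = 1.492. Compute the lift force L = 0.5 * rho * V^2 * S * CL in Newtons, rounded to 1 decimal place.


Step 1: Calculate dynamic pressure q = 0.5 * 0.777 * 217.5^2 = 0.5 * 0.777 * 47306.25 = 18378.4781 Pa
Step 2: Multiply by wing area and lift coefficient: L = 18378.4781 * 97.1 * 1.492
Step 3: L = 1784550.2259 * 1.492 = 2662548.9 N

2662548.9


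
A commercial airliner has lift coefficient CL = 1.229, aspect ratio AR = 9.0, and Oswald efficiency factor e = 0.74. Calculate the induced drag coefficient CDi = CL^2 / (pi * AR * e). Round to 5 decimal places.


Step 1: CL^2 = 1.229^2 = 1.510441
Step 2: pi * AR * e = 3.14159 * 9.0 * 0.74 = 20.923007
Step 3: CDi = 1.510441 / 20.923007 = 0.07219

0.07219


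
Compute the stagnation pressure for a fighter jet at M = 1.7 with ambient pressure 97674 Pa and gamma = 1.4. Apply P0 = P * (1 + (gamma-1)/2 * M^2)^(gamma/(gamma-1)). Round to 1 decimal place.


Step 1: (gamma-1)/2 * M^2 = 0.2 * 2.89 = 0.578
Step 2: 1 + 0.578 = 1.578
Step 3: Exponent gamma/(gamma-1) = 3.5
Step 4: P0 = 97674 * 1.578^3.5 = 482118.1 Pa

482118.1


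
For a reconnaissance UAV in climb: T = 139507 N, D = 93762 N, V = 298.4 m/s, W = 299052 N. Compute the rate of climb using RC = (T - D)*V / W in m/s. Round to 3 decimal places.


Step 1: Excess thrust = T - D = 139507 - 93762 = 45745 N
Step 2: Excess power = 45745 * 298.4 = 13650308.0 W
Step 3: RC = 13650308.0 / 299052 = 45.645 m/s

45.645


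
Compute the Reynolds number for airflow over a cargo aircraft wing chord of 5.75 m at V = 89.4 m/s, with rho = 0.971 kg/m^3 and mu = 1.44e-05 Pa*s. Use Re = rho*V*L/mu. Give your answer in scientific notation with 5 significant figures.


Step 1: Numerator = rho * V * L = 0.971 * 89.4 * 5.75 = 499.14255
Step 2: Re = 499.14255 / 1.44e-05
Step 3: Re = 3.4663e+07

3.4663e+07


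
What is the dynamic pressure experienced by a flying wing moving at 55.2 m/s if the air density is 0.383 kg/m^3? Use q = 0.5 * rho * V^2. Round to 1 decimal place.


Step 1: V^2 = 55.2^2 = 3047.04
Step 2: q = 0.5 * 0.383 * 3047.04
Step 3: q = 583.5 Pa

583.5


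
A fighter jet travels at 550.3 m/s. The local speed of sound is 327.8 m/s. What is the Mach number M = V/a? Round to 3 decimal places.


Step 1: M = V / a = 550.3 / 327.8
Step 2: M = 1.679

1.679


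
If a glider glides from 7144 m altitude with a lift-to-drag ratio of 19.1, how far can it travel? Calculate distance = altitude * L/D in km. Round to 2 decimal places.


Step 1: Glide distance = altitude * L/D = 7144 * 19.1 = 136450.4 m
Step 2: Convert to km: 136450.4 / 1000 = 136.45 km

136.45


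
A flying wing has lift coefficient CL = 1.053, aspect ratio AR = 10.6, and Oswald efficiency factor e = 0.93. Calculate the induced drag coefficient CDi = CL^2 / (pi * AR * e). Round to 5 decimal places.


Step 1: CL^2 = 1.053^2 = 1.108809
Step 2: pi * AR * e = 3.14159 * 10.6 * 0.93 = 30.96982
Step 3: CDi = 1.108809 / 30.96982 = 0.03580

0.03580


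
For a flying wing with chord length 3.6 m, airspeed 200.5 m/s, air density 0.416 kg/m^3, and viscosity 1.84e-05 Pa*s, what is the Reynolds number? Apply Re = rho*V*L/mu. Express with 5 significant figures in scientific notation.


Step 1: Numerator = rho * V * L = 0.416 * 200.5 * 3.6 = 300.2688
Step 2: Re = 300.2688 / 1.84e-05
Step 3: Re = 1.6319e+07

1.6319e+07


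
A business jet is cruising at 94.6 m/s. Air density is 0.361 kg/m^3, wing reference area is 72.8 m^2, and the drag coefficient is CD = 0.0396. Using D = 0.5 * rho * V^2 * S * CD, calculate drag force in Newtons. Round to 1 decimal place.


Step 1: Dynamic pressure q = 0.5 * 0.361 * 94.6^2 = 1615.3234 Pa
Step 2: Drag D = q * S * CD = 1615.3234 * 72.8 * 0.0396
Step 3: D = 4656.8 N

4656.8


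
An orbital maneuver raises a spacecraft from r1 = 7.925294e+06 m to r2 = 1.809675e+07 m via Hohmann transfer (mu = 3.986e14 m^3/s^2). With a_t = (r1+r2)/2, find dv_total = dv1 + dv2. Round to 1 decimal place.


Step 1: Transfer semi-major axis a_t = (7.925294e+06 + 1.809675e+07) / 2 = 1.301102e+07 m
Step 2: v1 (circular at r1) = sqrt(mu/r1) = 7091.87 m/s
Step 3: v_t1 = sqrt(mu*(2/r1 - 1/a_t)) = 8363.84 m/s
Step 4: dv1 = |8363.84 - 7091.87| = 1271.96 m/s
Step 5: v2 (circular at r2) = 4693.19 m/s, v_t2 = 3662.86 m/s
Step 6: dv2 = |4693.19 - 3662.86| = 1030.33 m/s
Step 7: Total delta-v = 1271.96 + 1030.33 = 2302.3 m/s

2302.3


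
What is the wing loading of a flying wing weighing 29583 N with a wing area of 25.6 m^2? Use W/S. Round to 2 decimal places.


Step 1: Wing loading = W / S = 29583 / 25.6
Step 2: Wing loading = 1155.59 N/m^2

1155.59


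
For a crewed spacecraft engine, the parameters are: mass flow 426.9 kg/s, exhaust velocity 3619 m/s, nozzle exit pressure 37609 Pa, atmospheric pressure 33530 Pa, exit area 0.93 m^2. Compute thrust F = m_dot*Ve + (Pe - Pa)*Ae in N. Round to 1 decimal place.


Step 1: Momentum thrust = m_dot * Ve = 426.9 * 3619 = 1544951.1 N
Step 2: Pressure thrust = (Pe - Pa) * Ae = (37609 - 33530) * 0.93 = 3793.47 N
Step 3: Total thrust F = 1544951.1 + 3793.47 = 1548744.6 N

1548744.6


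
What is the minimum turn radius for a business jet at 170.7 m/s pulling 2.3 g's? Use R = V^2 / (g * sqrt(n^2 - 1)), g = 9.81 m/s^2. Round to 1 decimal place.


Step 1: V^2 = 170.7^2 = 29138.49
Step 2: n^2 - 1 = 2.3^2 - 1 = 4.29
Step 3: sqrt(4.29) = 2.071232
Step 4: R = 29138.49 / (9.81 * 2.071232) = 1434.1 m

1434.1


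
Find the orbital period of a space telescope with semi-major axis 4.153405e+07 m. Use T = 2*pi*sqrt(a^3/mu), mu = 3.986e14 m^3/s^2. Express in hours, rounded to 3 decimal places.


Step 1: a^3 / mu = 7.164945e+22 / 3.986e14 = 1.797528e+08
Step 2: sqrt(1.797528e+08) = 13407.1903 s
Step 3: T = 2*pi * 13407.1903 = 84239.86 s
Step 4: T in hours = 84239.86 / 3600 = 23.400 hours

23.400


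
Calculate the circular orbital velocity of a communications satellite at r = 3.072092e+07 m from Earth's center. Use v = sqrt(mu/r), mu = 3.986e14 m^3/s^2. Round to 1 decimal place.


Step 1: mu / r = 3.986e14 / 3.072092e+07 = 12974871.8463
Step 2: v = sqrt(12974871.8463) = 3602.1 m/s

3602.1


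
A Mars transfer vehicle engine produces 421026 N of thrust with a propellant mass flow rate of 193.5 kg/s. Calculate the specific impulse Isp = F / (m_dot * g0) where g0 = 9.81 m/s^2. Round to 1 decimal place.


Step 1: m_dot * g0 = 193.5 * 9.81 = 1898.24
Step 2: Isp = 421026 / 1898.24 = 221.8 s

221.8


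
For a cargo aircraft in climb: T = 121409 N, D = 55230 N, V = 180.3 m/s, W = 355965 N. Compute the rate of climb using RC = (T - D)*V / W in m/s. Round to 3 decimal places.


Step 1: Excess thrust = T - D = 121409 - 55230 = 66179 N
Step 2: Excess power = 66179 * 180.3 = 11932073.7 W
Step 3: RC = 11932073.7 / 355965 = 33.520 m/s

33.520


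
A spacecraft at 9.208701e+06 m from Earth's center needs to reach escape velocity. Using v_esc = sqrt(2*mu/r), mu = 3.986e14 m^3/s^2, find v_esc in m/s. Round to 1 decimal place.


Step 1: 2*mu/r = 2 * 3.986e14 / 9.208701e+06 = 86570299.1117
Step 2: v_esc = sqrt(86570299.1117) = 9304.3 m/s

9304.3


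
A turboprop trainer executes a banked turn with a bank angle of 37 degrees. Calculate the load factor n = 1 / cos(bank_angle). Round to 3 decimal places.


Step 1: Convert 37 degrees to radians = 0.645772
Step 2: cos(37 deg) = 0.798636
Step 3: n = 1 / 0.798636 = 1.252

1.252


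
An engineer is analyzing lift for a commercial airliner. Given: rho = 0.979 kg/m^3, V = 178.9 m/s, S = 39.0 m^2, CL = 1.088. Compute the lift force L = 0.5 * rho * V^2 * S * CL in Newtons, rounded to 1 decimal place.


Step 1: Calculate dynamic pressure q = 0.5 * 0.979 * 178.9^2 = 0.5 * 0.979 * 32005.21 = 15666.5503 Pa
Step 2: Multiply by wing area and lift coefficient: L = 15666.5503 * 39.0 * 1.088
Step 3: L = 610995.4615 * 1.088 = 664763.1 N

664763.1


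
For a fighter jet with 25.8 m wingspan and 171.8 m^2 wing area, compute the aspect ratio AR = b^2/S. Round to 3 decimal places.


Step 1: b^2 = 25.8^2 = 665.64
Step 2: AR = 665.64 / 171.8 = 3.875

3.875


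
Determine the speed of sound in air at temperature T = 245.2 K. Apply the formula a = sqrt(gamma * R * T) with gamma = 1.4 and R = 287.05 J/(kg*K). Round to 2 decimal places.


Step 1: gamma * R * T = 1.4 * 287.05 * 245.2 = 98538.524
Step 2: a = sqrt(98538.524) = 313.91 m/s

313.91


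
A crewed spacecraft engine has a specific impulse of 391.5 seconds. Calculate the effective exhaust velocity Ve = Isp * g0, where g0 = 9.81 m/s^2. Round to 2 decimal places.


Step 1: Ve = Isp * g0 = 391.5 * 9.81
Step 2: Ve = 3840.62 m/s

3840.62


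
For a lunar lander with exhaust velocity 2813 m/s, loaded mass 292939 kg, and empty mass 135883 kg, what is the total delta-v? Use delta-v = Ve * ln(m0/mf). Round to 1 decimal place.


Step 1: Mass ratio m0/mf = 292939 / 135883 = 2.155818
Step 2: ln(2.155818) = 0.76817
Step 3: delta-v = 2813 * 0.76817 = 2160.9 m/s

2160.9


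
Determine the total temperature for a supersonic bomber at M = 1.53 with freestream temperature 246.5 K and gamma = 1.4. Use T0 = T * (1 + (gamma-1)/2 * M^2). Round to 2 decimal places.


Step 1: (gamma-1)/2 = 0.2
Step 2: M^2 = 2.3409
Step 3: 1 + 0.2 * 2.3409 = 1.46818
Step 4: T0 = 246.5 * 1.46818 = 361.91 K

361.91


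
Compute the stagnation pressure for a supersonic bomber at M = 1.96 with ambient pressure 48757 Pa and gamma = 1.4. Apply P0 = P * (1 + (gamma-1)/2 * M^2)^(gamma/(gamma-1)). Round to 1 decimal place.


Step 1: (gamma-1)/2 * M^2 = 0.2 * 3.8416 = 0.76832
Step 2: 1 + 0.76832 = 1.76832
Step 3: Exponent gamma/(gamma-1) = 3.5
Step 4: P0 = 48757 * 1.76832^3.5 = 358508.9 Pa

358508.9


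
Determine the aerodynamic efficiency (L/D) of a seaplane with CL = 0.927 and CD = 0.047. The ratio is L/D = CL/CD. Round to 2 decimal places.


Step 1: L/D = CL / CD = 0.927 / 0.047
Step 2: L/D = 19.72

19.72


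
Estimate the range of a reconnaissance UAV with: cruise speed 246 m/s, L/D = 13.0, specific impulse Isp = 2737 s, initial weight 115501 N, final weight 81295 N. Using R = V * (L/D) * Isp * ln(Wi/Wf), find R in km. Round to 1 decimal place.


Step 1: Coefficient = V * (L/D) * Isp = 246 * 13.0 * 2737 = 8752926.0 m
Step 2: Wi/Wf = 115501 / 81295 = 1.420764
Step 3: ln(1.420764) = 0.351195
Step 4: R = 8752926.0 * 0.351195 = 3073981.0 m = 3074.0 km

3074.0


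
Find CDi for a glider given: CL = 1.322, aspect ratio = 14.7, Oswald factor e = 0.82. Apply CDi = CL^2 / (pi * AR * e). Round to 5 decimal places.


Step 1: CL^2 = 1.322^2 = 1.747684
Step 2: pi * AR * e = 3.14159 * 14.7 * 0.82 = 37.868758
Step 3: CDi = 1.747684 / 37.868758 = 0.04615

0.04615


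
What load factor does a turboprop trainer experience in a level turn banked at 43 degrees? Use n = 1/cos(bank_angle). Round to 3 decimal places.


Step 1: Convert 43 degrees to radians = 0.750492
Step 2: cos(43 deg) = 0.731354
Step 3: n = 1 / 0.731354 = 1.367

1.367


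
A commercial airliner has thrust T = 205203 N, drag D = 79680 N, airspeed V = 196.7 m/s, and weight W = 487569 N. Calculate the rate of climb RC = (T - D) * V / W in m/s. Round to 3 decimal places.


Step 1: Excess thrust = T - D = 205203 - 79680 = 125523 N
Step 2: Excess power = 125523 * 196.7 = 24690374.1 W
Step 3: RC = 24690374.1 / 487569 = 50.640 m/s

50.640


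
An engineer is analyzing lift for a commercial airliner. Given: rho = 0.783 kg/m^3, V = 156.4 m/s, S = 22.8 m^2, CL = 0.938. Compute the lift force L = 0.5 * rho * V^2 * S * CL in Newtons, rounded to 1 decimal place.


Step 1: Calculate dynamic pressure q = 0.5 * 0.783 * 156.4^2 = 0.5 * 0.783 * 24460.96 = 9576.4658 Pa
Step 2: Multiply by wing area and lift coefficient: L = 9576.4658 * 22.8 * 0.938
Step 3: L = 218343.4212 * 0.938 = 204806.1 N

204806.1


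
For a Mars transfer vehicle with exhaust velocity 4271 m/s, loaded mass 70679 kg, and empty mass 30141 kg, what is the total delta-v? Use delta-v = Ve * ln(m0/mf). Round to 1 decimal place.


Step 1: Mass ratio m0/mf = 70679 / 30141 = 2.344945
Step 2: ln(2.344945) = 0.852262
Step 3: delta-v = 4271 * 0.852262 = 3640.0 m/s

3640.0


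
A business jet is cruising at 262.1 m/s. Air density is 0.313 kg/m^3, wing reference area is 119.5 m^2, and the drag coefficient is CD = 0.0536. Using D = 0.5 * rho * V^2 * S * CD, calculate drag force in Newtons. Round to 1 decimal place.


Step 1: Dynamic pressure q = 0.5 * 0.313 * 262.1^2 = 10750.9882 Pa
Step 2: Drag D = q * S * CD = 10750.9882 * 119.5 * 0.0536
Step 3: D = 68862.2 N

68862.2


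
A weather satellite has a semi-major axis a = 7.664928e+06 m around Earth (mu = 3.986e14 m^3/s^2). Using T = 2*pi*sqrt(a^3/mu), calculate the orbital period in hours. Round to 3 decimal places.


Step 1: a^3 / mu = 4.503231e+20 / 3.986e14 = 1.129762e+06
Step 2: sqrt(1.129762e+06) = 1062.9026 s
Step 3: T = 2*pi * 1062.9026 = 6678.41 s
Step 4: T in hours = 6678.41 / 3600 = 1.855 hours

1.855


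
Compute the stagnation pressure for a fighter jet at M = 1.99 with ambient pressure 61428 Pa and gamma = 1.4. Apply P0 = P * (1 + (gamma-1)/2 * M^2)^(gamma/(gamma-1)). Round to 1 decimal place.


Step 1: (gamma-1)/2 * M^2 = 0.2 * 3.9601 = 0.79202
Step 2: 1 + 0.79202 = 1.79202
Step 3: Exponent gamma/(gamma-1) = 3.5
Step 4: P0 = 61428 * 1.79202^3.5 = 473223.6 Pa

473223.6


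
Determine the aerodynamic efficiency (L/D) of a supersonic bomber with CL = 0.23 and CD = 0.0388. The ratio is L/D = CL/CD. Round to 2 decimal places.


Step 1: L/D = CL / CD = 0.23 / 0.0388
Step 2: L/D = 5.93

5.93


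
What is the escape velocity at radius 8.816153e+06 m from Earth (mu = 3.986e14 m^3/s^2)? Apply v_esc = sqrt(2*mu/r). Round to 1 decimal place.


Step 1: 2*mu/r = 2 * 3.986e14 / 8.816153e+06 = 90424927.9703
Step 2: v_esc = sqrt(90424927.9703) = 9509.2 m/s

9509.2


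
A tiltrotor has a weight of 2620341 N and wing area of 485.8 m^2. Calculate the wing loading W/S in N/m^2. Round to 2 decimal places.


Step 1: Wing loading = W / S = 2620341 / 485.8
Step 2: Wing loading = 5393.87 N/m^2

5393.87


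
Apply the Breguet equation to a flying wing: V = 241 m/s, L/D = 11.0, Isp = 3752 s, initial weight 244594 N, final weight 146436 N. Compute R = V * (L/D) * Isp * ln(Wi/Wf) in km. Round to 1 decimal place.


Step 1: Coefficient = V * (L/D) * Isp = 241 * 11.0 * 3752 = 9946552.0 m
Step 2: Wi/Wf = 244594 / 146436 = 1.670313
Step 3: ln(1.670313) = 0.513011
Step 4: R = 9946552.0 * 0.513011 = 5102692.8 m = 5102.7 km

5102.7


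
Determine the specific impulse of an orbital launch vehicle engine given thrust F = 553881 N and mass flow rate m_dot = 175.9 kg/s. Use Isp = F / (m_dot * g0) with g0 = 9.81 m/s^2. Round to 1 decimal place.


Step 1: m_dot * g0 = 175.9 * 9.81 = 1725.58
Step 2: Isp = 553881 / 1725.58 = 321.0 s

321.0


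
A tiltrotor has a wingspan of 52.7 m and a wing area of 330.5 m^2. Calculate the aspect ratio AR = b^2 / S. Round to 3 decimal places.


Step 1: b^2 = 52.7^2 = 2777.29
Step 2: AR = 2777.29 / 330.5 = 8.403

8.403


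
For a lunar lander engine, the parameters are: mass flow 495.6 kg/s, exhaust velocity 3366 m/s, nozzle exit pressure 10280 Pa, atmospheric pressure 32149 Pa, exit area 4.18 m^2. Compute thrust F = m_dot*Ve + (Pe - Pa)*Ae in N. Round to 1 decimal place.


Step 1: Momentum thrust = m_dot * Ve = 495.6 * 3366 = 1668189.6 N
Step 2: Pressure thrust = (Pe - Pa) * Ae = (10280 - 32149) * 4.18 = -91412.42 N
Step 3: Total thrust F = 1668189.6 + -91412.42 = 1576777.2 N

1576777.2


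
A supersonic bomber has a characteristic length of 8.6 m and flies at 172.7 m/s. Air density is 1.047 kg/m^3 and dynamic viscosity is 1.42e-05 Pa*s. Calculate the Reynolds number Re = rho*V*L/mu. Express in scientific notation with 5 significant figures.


Step 1: Numerator = rho * V * L = 1.047 * 172.7 * 8.6 = 1555.02534
Step 2: Re = 1555.02534 / 1.42e-05
Step 3: Re = 1.0951e+08

1.0951e+08


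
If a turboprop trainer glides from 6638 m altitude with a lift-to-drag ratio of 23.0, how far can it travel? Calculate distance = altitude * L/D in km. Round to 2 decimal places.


Step 1: Glide distance = altitude * L/D = 6638 * 23.0 = 152674.0 m
Step 2: Convert to km: 152674.0 / 1000 = 152.67 km

152.67


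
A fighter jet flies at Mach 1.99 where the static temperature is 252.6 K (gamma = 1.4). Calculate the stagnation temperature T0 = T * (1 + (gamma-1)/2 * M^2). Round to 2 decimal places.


Step 1: (gamma-1)/2 = 0.2
Step 2: M^2 = 3.9601
Step 3: 1 + 0.2 * 3.9601 = 1.79202
Step 4: T0 = 252.6 * 1.79202 = 452.66 K

452.66


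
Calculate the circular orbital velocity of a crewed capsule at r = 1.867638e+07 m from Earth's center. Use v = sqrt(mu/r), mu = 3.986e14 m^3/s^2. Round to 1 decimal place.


Step 1: mu / r = 3.986e14 / 1.867638e+07 = 21342465.7241
Step 2: v = sqrt(21342465.7241) = 4619.8 m/s

4619.8


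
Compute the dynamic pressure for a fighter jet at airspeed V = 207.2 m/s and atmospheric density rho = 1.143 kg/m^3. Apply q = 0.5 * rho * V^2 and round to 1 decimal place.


Step 1: V^2 = 207.2^2 = 42931.84
Step 2: q = 0.5 * 1.143 * 42931.84
Step 3: q = 24535.5 Pa

24535.5


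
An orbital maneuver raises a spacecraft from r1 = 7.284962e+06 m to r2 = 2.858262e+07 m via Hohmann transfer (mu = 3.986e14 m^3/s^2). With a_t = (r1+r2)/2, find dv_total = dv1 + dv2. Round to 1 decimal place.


Step 1: Transfer semi-major axis a_t = (7.284962e+06 + 2.858262e+07) / 2 = 1.793379e+07 m
Step 2: v1 (circular at r1) = sqrt(mu/r1) = 7396.99 m/s
Step 3: v_t1 = sqrt(mu*(2/r1 - 1/a_t)) = 9338.35 m/s
Step 4: dv1 = |9338.35 - 7396.99| = 1941.36 m/s
Step 5: v2 (circular at r2) = 3734.37 m/s, v_t2 = 2380.1 m/s
Step 6: dv2 = |3734.37 - 2380.1| = 1354.27 m/s
Step 7: Total delta-v = 1941.36 + 1354.27 = 3295.6 m/s

3295.6


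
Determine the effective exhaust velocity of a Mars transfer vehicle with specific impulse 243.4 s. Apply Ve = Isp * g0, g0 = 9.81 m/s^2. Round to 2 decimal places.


Step 1: Ve = Isp * g0 = 243.4 * 9.81
Step 2: Ve = 2387.75 m/s

2387.75


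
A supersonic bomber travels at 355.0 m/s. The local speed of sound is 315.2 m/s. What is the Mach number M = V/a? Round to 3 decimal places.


Step 1: M = V / a = 355.0 / 315.2
Step 2: M = 1.126

1.126


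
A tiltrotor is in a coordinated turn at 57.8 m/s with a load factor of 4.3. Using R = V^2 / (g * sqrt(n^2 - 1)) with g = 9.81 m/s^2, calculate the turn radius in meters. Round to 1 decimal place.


Step 1: V^2 = 57.8^2 = 3340.84
Step 2: n^2 - 1 = 4.3^2 - 1 = 17.49
Step 3: sqrt(17.49) = 4.182105
Step 4: R = 3340.84 / (9.81 * 4.182105) = 81.4 m

81.4


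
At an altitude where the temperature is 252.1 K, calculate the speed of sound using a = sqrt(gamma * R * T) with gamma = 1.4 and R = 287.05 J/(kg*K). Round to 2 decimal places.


Step 1: gamma * R * T = 1.4 * 287.05 * 252.1 = 101311.427
Step 2: a = sqrt(101311.427) = 318.29 m/s

318.29


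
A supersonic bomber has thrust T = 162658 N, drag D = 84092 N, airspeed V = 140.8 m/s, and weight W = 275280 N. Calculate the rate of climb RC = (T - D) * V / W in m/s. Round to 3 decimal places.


Step 1: Excess thrust = T - D = 162658 - 84092 = 78566 N
Step 2: Excess power = 78566 * 140.8 = 11062092.8 W
Step 3: RC = 11062092.8 / 275280 = 40.185 m/s

40.185


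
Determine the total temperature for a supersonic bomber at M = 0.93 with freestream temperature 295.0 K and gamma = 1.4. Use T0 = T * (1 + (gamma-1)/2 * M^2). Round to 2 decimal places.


Step 1: (gamma-1)/2 = 0.2
Step 2: M^2 = 0.8649
Step 3: 1 + 0.2 * 0.8649 = 1.17298
Step 4: T0 = 295.0 * 1.17298 = 346.03 K

346.03


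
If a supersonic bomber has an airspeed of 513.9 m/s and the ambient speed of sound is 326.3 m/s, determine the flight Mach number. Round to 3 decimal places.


Step 1: M = V / a = 513.9 / 326.3
Step 2: M = 1.575

1.575


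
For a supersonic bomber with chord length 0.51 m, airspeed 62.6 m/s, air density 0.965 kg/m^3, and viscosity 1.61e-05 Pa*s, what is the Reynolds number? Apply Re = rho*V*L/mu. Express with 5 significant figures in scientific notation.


Step 1: Numerator = rho * V * L = 0.965 * 62.6 * 0.51 = 30.80859
Step 2: Re = 30.80859 / 1.61e-05
Step 3: Re = 1.9136e+06

1.9136e+06


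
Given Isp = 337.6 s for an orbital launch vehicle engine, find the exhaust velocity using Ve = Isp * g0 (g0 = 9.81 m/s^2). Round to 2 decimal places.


Step 1: Ve = Isp * g0 = 337.6 * 9.81
Step 2: Ve = 3311.86 m/s

3311.86


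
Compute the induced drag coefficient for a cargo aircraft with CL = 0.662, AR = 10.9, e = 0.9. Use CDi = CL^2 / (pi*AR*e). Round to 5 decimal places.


Step 1: CL^2 = 0.662^2 = 0.438244
Step 2: pi * AR * e = 3.14159 * 10.9 * 0.9 = 30.819024
Step 3: CDi = 0.438244 / 30.819024 = 0.01422

0.01422
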